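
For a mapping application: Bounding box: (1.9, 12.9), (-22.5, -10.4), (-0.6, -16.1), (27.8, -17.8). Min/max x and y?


x range: [-22.5, 27.8]
y range: [-17.8, 12.9]
Bounding box: (-22.5,-17.8) to (27.8,12.9)

(-22.5,-17.8) to (27.8,12.9)


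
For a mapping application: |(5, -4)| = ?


|u| = sqrt(5^2 + (-4)^2) = sqrt(41) = 6.4031

6.4031


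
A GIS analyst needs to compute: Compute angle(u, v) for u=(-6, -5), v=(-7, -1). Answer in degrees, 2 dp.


u.v = 47, |u| = sqrt(61) = 7.8102, |v| = sqrt(50) = 7.0711
cos(theta) = u.v/(|u||v|) = 47/sqrt(3050) = 0.851036
theta = acos(0.851036) = 31.68 degrees

31.68 degrees


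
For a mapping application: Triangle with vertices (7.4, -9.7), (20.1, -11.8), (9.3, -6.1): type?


Side lengths squared: AB^2=165.7, BC^2=149.13, CA^2=16.57
Sorted: [16.57, 149.13, 165.7]
By sides: Scalene, By angles: Right

Scalene, Right


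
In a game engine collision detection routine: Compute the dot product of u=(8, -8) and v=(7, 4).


u . v = u_x*v_x + u_y*v_y = 8*7 + (-8)*4
= 56 + (-32) = 24

24


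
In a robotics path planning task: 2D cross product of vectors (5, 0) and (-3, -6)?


u x v = u_x*v_y - u_y*v_x = 5*(-6) - 0*(-3)
= (-30) - 0 = -30

-30


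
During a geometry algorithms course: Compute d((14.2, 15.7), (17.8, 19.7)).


dx=3.6, dy=4
d^2 = 3.6^2 + 4^2 = 28.96
d = sqrt(28.96) = 5.3814

5.3814


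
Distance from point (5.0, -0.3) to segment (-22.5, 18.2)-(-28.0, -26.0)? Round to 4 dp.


Project P onto AB: t = 0.3359 (clamped to [0,1])
Closest point on segment: (-24.3476, 3.3519)
Distance: 29.574

29.574


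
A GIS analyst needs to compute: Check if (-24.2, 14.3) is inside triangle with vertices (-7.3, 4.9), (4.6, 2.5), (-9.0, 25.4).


Cross products: AB x AP = 71.3, BC x BP = 499.04, CA x CP = -330.47
All same sign? no

No, outside


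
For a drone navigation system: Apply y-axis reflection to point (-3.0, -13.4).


Reflection over y-axis: (x,y) -> (-x,y)
(-3, -13.4) -> (3, -13.4)

(3, -13.4)


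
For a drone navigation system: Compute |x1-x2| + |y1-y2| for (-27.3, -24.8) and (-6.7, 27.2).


|(-27.3)-(-6.7)| + |(-24.8)-27.2| = 20.6 + 52 = 72.6

72.6


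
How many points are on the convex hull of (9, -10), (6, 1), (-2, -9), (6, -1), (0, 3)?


Convex hull vertices (CCW): (-2, -9), (9, -10), (6, 1), (0, 3)
Count = 4

4


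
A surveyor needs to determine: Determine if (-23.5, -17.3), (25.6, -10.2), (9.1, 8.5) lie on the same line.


Cross product: (25.6-(-23.5))*(8.5-(-17.3)) - ((-10.2)-(-17.3))*(9.1-(-23.5))
= 1035.32

No, not collinear


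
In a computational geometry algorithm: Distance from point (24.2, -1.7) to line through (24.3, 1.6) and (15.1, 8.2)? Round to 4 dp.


|cross product| = 31.02
|line direction| = sqrt(128.2) = 11.3225
Distance = 31.02/sqrt(128.2) = 2.7397

2.7397


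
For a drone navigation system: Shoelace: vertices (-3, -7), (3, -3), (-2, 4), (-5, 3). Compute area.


Shoelace sum: ((-3)*(-3) - 3*(-7)) + (3*4 - (-2)*(-3)) + ((-2)*3 - (-5)*4) + ((-5)*(-7) - (-3)*3)
= 94
Area = |94|/2 = 47

47


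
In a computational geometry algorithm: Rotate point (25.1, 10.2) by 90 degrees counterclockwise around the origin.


90° CCW: (x,y) -> (-y, x)
(25.1,10.2) -> (-10.2, 25.1)

(-10.2, 25.1)


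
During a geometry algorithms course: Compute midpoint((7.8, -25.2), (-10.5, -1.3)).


M = ((7.8+(-10.5))/2, ((-25.2)+(-1.3))/2)
= (-1.35, -13.25)

(-1.35, -13.25)


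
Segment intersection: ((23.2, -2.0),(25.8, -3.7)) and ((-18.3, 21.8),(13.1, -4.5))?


Cross products: d1=344.13, d2=359.13, d3=-8.67, d4=-23.67
d1*d2 < 0 and d3*d4 < 0? no

No, they don't intersect


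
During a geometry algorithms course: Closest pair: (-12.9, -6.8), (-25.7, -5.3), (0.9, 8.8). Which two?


d(P0,P1) = 12.8876, d(P0,P2) = 20.8279, d(P1,P2) = 30.106
Closest: P0 and P1

Closest pair: (-12.9, -6.8) and (-25.7, -5.3), distance = 12.8876


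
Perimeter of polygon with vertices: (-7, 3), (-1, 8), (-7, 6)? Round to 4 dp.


Sides: (-7, 3)->(-1, 8): sqrt(61) = 7.81025, (-1, 8)->(-7, 6): sqrt(40) = 6.324555, (-7, 6)->(-7, 3): sqrt(9) = 3
Sum = 17.134805
Perimeter = 17.1348

17.1348


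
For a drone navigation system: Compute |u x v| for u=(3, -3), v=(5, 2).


|u x v| = |3*2 - (-3)*5|
= |6 - (-15)| = 21

21


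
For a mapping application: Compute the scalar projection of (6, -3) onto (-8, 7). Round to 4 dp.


u.v = -69, |v| = sqrt(113) = 10.6301
Scalar projection = u.v / |v| = -69 / sqrt(113) = -6.491

-6.491


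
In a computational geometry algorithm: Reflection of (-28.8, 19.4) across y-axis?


Reflection over y-axis: (x,y) -> (-x,y)
(-28.8, 19.4) -> (28.8, 19.4)

(28.8, 19.4)


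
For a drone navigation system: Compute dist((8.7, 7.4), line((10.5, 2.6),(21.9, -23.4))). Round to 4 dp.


|cross product| = 7.92
|line direction| = sqrt(805.96) = 28.3894
Distance = 7.92/sqrt(805.96) = 0.279

0.279


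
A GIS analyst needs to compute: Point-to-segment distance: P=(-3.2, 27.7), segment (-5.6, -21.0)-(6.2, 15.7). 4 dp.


Project P onto AB: t = 1 (clamped to [0,1])
Closest point on segment: (6.2, 15.7)
Distance: 15.2434

15.2434


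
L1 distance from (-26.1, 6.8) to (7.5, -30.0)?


|(-26.1)-7.5| + |6.8-(-30)| = 33.6 + 36.8 = 70.4

70.4


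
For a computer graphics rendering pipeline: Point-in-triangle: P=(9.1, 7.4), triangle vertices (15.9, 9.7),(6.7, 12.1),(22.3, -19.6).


Cross products: AB x AP = 37.48, BC x BP = 2.76, CA x CP = 213.96
All same sign? yes

Yes, inside


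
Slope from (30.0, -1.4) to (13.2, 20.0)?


slope = (y2-y1)/(x2-x1) = (20-(-1.4))/(13.2-30) = 21.4/(-16.8) = -1.2738

-1.2738


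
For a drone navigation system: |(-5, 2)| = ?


|u| = sqrt((-5)^2 + 2^2) = sqrt(29) = 5.3852

5.3852


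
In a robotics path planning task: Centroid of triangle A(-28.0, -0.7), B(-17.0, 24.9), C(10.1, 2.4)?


Centroid = ((x_A+x_B+x_C)/3, (y_A+y_B+y_C)/3)
= (((-28)+(-17)+10.1)/3, ((-0.7)+24.9+2.4)/3)
= (-11.6333, 8.8667)

(-11.6333, 8.8667)


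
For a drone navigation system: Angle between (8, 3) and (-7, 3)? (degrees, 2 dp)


u.v = -47, |u| = sqrt(73) = 8.544, |v| = sqrt(58) = 7.6158
cos(theta) = u.v/(|u||v|) = -47/sqrt(4234) = -0.722308
theta = acos(-0.722308) = 136.25 degrees

136.25 degrees


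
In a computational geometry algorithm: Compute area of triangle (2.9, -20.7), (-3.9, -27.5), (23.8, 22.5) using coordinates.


Area = |x_A(y_B-y_C) + x_B(y_C-y_A) + x_C(y_A-y_B)|/2
= |(-145) + (-168.48) + 161.84|/2
= 151.64/2 = 75.82

75.82


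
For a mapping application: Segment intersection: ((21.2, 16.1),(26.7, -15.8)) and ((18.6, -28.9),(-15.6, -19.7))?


Cross products: d1=-1562.92, d2=-522.54, d3=-330.44, d4=-1370.82
d1*d2 < 0 and d3*d4 < 0? no

No, they don't intersect


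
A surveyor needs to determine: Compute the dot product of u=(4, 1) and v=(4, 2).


u . v = u_x*v_x + u_y*v_y = 4*4 + 1*2
= 16 + 2 = 18

18


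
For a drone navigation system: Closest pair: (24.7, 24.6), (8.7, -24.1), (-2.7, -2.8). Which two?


d(P0,P1) = 51.261, d(P0,P2) = 38.7495, d(P1,P2) = 24.1588
Closest: P1 and P2

Closest pair: (8.7, -24.1) and (-2.7, -2.8), distance = 24.1588


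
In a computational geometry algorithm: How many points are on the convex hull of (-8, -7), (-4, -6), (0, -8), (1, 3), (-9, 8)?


Convex hull vertices (CCW): (-9, 8), (-8, -7), (0, -8), (1, 3)
Count = 4

4


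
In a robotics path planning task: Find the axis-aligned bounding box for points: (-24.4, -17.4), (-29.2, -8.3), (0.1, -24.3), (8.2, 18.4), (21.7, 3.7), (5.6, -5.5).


x range: [-29.2, 21.7]
y range: [-24.3, 18.4]
Bounding box: (-29.2,-24.3) to (21.7,18.4)

(-29.2,-24.3) to (21.7,18.4)


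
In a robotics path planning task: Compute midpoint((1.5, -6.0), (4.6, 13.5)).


M = ((1.5+4.6)/2, ((-6)+13.5)/2)
= (3.05, 3.75)

(3.05, 3.75)


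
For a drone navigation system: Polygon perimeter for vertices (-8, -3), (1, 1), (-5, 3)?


Sides: (-8, -3)->(1, 1): sqrt(97) = 9.848858, (1, 1)->(-5, 3): sqrt(40) = 6.324555, (-5, 3)->(-8, -3): sqrt(45) = 6.708204
Sum = 22.881617
Perimeter = 22.8816

22.8816


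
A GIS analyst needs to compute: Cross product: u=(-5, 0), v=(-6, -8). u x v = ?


u x v = u_x*v_y - u_y*v_x = (-5)*(-8) - 0*(-6)
= 40 - 0 = 40

40


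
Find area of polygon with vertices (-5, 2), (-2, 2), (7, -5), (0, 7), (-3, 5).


Shoelace sum: ((-5)*2 - (-2)*2) + ((-2)*(-5) - 7*2) + (7*7 - 0*(-5)) + (0*5 - (-3)*7) + ((-3)*2 - (-5)*5)
= 79
Area = |79|/2 = 39.5

39.5


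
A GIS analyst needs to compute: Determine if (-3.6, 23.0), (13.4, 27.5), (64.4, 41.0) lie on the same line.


Cross product: (13.4-(-3.6))*(41-23) - (27.5-23)*(64.4-(-3.6))
= 0

Yes, collinear


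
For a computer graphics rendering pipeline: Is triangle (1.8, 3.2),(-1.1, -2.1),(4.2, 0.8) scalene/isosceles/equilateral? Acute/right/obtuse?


Side lengths squared: AB^2=36.5, BC^2=36.5, CA^2=11.52
Sorted: [11.52, 36.5, 36.5]
By sides: Isosceles, By angles: Acute

Isosceles, Acute


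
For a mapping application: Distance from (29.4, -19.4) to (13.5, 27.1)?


dx=-15.9, dy=46.5
d^2 = (-15.9)^2 + 46.5^2 = 2415.06
d = sqrt(2415.06) = 49.1433

49.1433


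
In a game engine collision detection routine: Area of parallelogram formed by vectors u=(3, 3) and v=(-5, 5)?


|u x v| = |3*5 - 3*(-5)|
= |15 - (-15)| = 30

30


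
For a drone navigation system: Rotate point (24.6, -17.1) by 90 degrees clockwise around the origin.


90° CW: (x,y) -> (y, -x)
(24.6,-17.1) -> (-17.1, -24.6)

(-17.1, -24.6)


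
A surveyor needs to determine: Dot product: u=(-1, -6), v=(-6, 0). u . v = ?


u . v = u_x*v_x + u_y*v_y = (-1)*(-6) + (-6)*0
= 6 + 0 = 6

6


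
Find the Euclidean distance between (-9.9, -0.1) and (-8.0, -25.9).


dx=1.9, dy=-25.8
d^2 = 1.9^2 + (-25.8)^2 = 669.25
d = sqrt(669.25) = 25.8699

25.8699


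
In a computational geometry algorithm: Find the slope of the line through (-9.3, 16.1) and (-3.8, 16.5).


slope = (y2-y1)/(x2-x1) = (16.5-16.1)/((-3.8)-(-9.3)) = 0.4/5.5 = 0.0727

0.0727


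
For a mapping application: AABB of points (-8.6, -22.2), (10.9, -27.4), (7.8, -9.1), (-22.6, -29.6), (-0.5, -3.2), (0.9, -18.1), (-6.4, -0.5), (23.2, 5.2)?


x range: [-22.6, 23.2]
y range: [-29.6, 5.2]
Bounding box: (-22.6,-29.6) to (23.2,5.2)

(-22.6,-29.6) to (23.2,5.2)


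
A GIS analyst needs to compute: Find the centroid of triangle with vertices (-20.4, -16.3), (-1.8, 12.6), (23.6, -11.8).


Centroid = ((x_A+x_B+x_C)/3, (y_A+y_B+y_C)/3)
= (((-20.4)+(-1.8)+23.6)/3, ((-16.3)+12.6+(-11.8))/3)
= (0.4667, -5.1667)

(0.4667, -5.1667)


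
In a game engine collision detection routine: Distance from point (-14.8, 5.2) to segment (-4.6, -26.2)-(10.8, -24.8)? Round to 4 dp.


Project P onto AB: t = 0 (clamped to [0,1])
Closest point on segment: (-4.6, -26.2)
Distance: 33.0151

33.0151


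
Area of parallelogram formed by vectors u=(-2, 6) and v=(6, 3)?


|u x v| = |(-2)*3 - 6*6|
= |(-6) - 36| = 42

42


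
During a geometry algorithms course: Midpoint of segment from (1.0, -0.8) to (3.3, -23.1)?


M = ((1+3.3)/2, ((-0.8)+(-23.1))/2)
= (2.15, -11.95)

(2.15, -11.95)


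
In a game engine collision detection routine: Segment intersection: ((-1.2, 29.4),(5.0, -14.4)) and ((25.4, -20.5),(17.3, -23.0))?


Cross products: d1=-470.69, d2=-100.41, d3=855.7, d4=485.42
d1*d2 < 0 and d3*d4 < 0? no

No, they don't intersect


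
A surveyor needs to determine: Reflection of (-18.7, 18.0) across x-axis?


Reflection over x-axis: (x,y) -> (x,-y)
(-18.7, 18) -> (-18.7, -18)

(-18.7, -18)


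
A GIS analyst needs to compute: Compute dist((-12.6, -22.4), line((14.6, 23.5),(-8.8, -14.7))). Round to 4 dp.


|cross product| = 35.02
|line direction| = sqrt(2006.8) = 44.7973
Distance = 35.02/sqrt(2006.8) = 0.7817

0.7817


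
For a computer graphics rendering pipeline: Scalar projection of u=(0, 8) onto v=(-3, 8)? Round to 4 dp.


u.v = 64, |v| = sqrt(73) = 8.544
Scalar projection = u.v / |v| = 64 / sqrt(73) = 7.4906

7.4906


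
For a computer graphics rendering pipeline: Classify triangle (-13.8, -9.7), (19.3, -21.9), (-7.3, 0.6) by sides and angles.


Side lengths squared: AB^2=1244.45, BC^2=1213.81, CA^2=148.34
Sorted: [148.34, 1213.81, 1244.45]
By sides: Scalene, By angles: Acute

Scalene, Acute


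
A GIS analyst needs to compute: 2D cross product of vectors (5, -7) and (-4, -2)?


u x v = u_x*v_y - u_y*v_x = 5*(-2) - (-7)*(-4)
= (-10) - 28 = -38

-38


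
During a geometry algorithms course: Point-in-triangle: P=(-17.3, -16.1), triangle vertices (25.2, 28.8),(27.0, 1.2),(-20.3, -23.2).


Cross products: AB x AP = -1253.82, BC x BP = -262.63, CA x CP = 167.05
All same sign? no

No, outside


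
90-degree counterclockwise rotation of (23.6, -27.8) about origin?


90° CCW: (x,y) -> (-y, x)
(23.6,-27.8) -> (27.8, 23.6)

(27.8, 23.6)


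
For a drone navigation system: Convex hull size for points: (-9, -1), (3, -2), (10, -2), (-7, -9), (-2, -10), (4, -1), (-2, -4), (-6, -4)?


Convex hull vertices (CCW): (-9, -1), (-7, -9), (-2, -10), (10, -2), (4, -1)
Count = 5

5


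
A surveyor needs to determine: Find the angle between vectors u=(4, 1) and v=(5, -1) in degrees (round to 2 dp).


u.v = 19, |u| = sqrt(17) = 4.1231, |v| = sqrt(26) = 5.099
cos(theta) = u.v/(|u||v|) = 19/sqrt(442) = 0.903738
theta = acos(0.903738) = 25.35 degrees

25.35 degrees


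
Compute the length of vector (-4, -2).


|u| = sqrt((-4)^2 + (-2)^2) = sqrt(20) = 4.4721

4.4721


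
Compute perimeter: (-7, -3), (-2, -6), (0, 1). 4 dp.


Sides: (-7, -3)->(-2, -6): sqrt(34) = 5.830952, (-2, -6)->(0, 1): sqrt(53) = 7.28011, (0, 1)->(-7, -3): sqrt(65) = 8.062258
Sum = 21.17332
Perimeter = 21.1733

21.1733


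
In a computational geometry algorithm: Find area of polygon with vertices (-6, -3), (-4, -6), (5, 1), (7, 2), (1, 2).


Shoelace sum: ((-6)*(-6) - (-4)*(-3)) + ((-4)*1 - 5*(-6)) + (5*2 - 7*1) + (7*2 - 1*2) + (1*(-3) - (-6)*2)
= 74
Area = |74|/2 = 37

37


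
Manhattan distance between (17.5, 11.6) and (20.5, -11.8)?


|17.5-20.5| + |11.6-(-11.8)| = 3 + 23.4 = 26.4

26.4


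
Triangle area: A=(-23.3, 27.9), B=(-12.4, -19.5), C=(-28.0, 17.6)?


Area = |x_A(y_B-y_C) + x_B(y_C-y_A) + x_C(y_A-y_B)|/2
= |864.43 + 127.72 + (-1327.2)|/2
= 335.05/2 = 167.525

167.525


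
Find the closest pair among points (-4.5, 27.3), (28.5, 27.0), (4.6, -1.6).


d(P0,P1) = 33.0014, d(P0,P2) = 30.2988, d(P1,P2) = 37.2716
Closest: P0 and P2

Closest pair: (-4.5, 27.3) and (4.6, -1.6), distance = 30.2988


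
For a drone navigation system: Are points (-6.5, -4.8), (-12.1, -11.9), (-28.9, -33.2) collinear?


Cross product: ((-12.1)-(-6.5))*((-33.2)-(-4.8)) - ((-11.9)-(-4.8))*((-28.9)-(-6.5))
= 0

Yes, collinear


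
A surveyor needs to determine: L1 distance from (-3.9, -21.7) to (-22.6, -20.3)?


|(-3.9)-(-22.6)| + |(-21.7)-(-20.3)| = 18.7 + 1.4 = 20.1

20.1


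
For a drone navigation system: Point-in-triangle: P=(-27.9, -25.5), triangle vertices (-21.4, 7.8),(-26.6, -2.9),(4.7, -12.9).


Cross products: AB x AP = 103.61, BC x BP = -720.38, CA x CP = 1003.68
All same sign? no

No, outside


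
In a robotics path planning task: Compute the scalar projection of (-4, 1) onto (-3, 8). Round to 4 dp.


u.v = 20, |v| = sqrt(73) = 8.544
Scalar projection = u.v / |v| = 20 / sqrt(73) = 2.3408

2.3408


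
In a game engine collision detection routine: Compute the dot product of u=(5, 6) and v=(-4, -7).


u . v = u_x*v_x + u_y*v_y = 5*(-4) + 6*(-7)
= (-20) + (-42) = -62

-62


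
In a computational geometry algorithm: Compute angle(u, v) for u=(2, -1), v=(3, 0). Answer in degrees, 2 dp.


u.v = 6, |u| = sqrt(5) = 2.2361, |v| = sqrt(9) = 3
cos(theta) = u.v/(|u||v|) = 6/sqrt(45) = 0.894427
theta = acos(0.894427) = 26.57 degrees

26.57 degrees


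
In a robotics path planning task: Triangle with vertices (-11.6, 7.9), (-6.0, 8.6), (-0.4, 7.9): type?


Side lengths squared: AB^2=31.85, BC^2=31.85, CA^2=125.44
Sorted: [31.85, 31.85, 125.44]
By sides: Isosceles, By angles: Obtuse

Isosceles, Obtuse


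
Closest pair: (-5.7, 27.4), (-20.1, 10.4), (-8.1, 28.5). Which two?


d(P0,P1) = 22.2791, d(P0,P2) = 2.6401, d(P1,P2) = 21.7166
Closest: P0 and P2

Closest pair: (-5.7, 27.4) and (-8.1, 28.5), distance = 2.6401


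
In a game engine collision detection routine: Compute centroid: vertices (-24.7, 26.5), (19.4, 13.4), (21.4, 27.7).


Centroid = ((x_A+x_B+x_C)/3, (y_A+y_B+y_C)/3)
= (((-24.7)+19.4+21.4)/3, (26.5+13.4+27.7)/3)
= (5.3667, 22.5333)

(5.3667, 22.5333)


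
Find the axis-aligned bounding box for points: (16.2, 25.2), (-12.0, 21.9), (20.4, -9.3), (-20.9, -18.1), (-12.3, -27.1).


x range: [-20.9, 20.4]
y range: [-27.1, 25.2]
Bounding box: (-20.9,-27.1) to (20.4,25.2)

(-20.9,-27.1) to (20.4,25.2)


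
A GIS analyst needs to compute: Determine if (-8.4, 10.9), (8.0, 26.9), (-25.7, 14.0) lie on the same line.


Cross product: (8-(-8.4))*(14-10.9) - (26.9-10.9)*((-25.7)-(-8.4))
= 327.64

No, not collinear


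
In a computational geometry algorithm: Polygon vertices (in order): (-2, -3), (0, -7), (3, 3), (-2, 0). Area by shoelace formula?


Shoelace sum: ((-2)*(-7) - 0*(-3)) + (0*3 - 3*(-7)) + (3*0 - (-2)*3) + ((-2)*(-3) - (-2)*0)
= 47
Area = |47|/2 = 23.5

23.5


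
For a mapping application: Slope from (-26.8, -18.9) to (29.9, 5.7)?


slope = (y2-y1)/(x2-x1) = (5.7-(-18.9))/(29.9-(-26.8)) = 24.6/56.7 = 0.4339

0.4339


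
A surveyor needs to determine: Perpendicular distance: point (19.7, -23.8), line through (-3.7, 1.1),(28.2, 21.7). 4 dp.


|cross product| = 1276.35
|line direction| = sqrt(1441.97) = 37.9733
Distance = 1276.35/sqrt(1441.97) = 33.6118

33.6118


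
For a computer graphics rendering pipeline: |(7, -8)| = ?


|u| = sqrt(7^2 + (-8)^2) = sqrt(113) = 10.6301

10.6301


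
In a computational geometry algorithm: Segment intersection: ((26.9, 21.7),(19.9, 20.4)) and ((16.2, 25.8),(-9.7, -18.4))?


Cross products: d1=579.13, d2=303.4, d3=-42.61, d4=233.12
d1*d2 < 0 and d3*d4 < 0? no

No, they don't intersect


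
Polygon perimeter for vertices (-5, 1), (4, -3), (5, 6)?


Sides: (-5, 1)->(4, -3): sqrt(97) = 9.848858, (4, -3)->(5, 6): sqrt(82) = 9.055385, (5, 6)->(-5, 1): sqrt(125) = 11.18034
Sum = 30.084583
Perimeter = 30.0846

30.0846


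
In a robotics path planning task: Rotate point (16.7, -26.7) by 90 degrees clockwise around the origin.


90° CW: (x,y) -> (y, -x)
(16.7,-26.7) -> (-26.7, -16.7)

(-26.7, -16.7)


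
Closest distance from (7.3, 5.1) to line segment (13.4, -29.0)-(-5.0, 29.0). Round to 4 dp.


Project P onto AB: t = 0.5645 (clamped to [0,1])
Closest point on segment: (3.0135, 3.7401)
Distance: 4.4971

4.4971


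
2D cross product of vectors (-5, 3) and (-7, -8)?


u x v = u_x*v_y - u_y*v_x = (-5)*(-8) - 3*(-7)
= 40 - (-21) = 61

61


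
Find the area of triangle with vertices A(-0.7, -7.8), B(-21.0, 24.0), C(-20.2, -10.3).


Area = |x_A(y_B-y_C) + x_B(y_C-y_A) + x_C(y_A-y_B)|/2
= |(-24.01) + 52.5 + 642.36|/2
= 670.85/2 = 335.425

335.425


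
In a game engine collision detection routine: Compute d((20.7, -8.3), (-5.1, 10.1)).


dx=-25.8, dy=18.4
d^2 = (-25.8)^2 + 18.4^2 = 1004.2
d = sqrt(1004.2) = 31.6891

31.6891


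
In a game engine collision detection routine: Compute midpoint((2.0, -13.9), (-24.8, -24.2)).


M = ((2+(-24.8))/2, ((-13.9)+(-24.2))/2)
= (-11.4, -19.05)

(-11.4, -19.05)


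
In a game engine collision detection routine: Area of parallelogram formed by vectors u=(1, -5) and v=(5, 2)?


|u x v| = |1*2 - (-5)*5|
= |2 - (-25)| = 27

27


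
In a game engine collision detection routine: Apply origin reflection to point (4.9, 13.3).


Reflection over origin: (x,y) -> (-x,-y)
(4.9, 13.3) -> (-4.9, -13.3)

(-4.9, -13.3)


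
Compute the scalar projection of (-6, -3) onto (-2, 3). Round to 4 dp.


u.v = 3, |v| = sqrt(13) = 3.6056
Scalar projection = u.v / |v| = 3 / sqrt(13) = 0.8321

0.8321


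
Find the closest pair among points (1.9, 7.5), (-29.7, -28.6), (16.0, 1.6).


d(P0,P1) = 47.9768, d(P0,P2) = 15.2846, d(P1,P2) = 54.7771
Closest: P0 and P2

Closest pair: (1.9, 7.5) and (16.0, 1.6), distance = 15.2846


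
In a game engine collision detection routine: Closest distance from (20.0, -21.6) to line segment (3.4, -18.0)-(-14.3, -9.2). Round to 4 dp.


Project P onto AB: t = 0 (clamped to [0,1])
Closest point on segment: (3.4, -18)
Distance: 16.9859

16.9859


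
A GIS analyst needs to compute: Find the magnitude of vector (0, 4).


|u| = sqrt(0^2 + 4^2) = sqrt(16) = 4

4


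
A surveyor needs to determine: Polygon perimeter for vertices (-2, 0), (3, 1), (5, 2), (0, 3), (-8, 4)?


Sides: (-2, 0)->(3, 1): sqrt(26) = 5.09902, (3, 1)->(5, 2): sqrt(5) = 2.236068, (5, 2)->(0, 3): sqrt(26) = 5.09902, (0, 3)->(-8, 4): sqrt(65) = 8.062258, (-8, 4)->(-2, 0): sqrt(52) = 7.211103
Sum = 27.707469
Perimeter = 27.7075

27.7075


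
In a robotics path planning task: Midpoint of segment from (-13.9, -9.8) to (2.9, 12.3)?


M = (((-13.9)+2.9)/2, ((-9.8)+12.3)/2)
= (-5.5, 1.25)

(-5.5, 1.25)


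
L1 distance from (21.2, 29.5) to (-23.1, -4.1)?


|21.2-(-23.1)| + |29.5-(-4.1)| = 44.3 + 33.6 = 77.9

77.9


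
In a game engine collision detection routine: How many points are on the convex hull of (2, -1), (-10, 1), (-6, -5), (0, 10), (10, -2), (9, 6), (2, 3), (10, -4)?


Convex hull vertices (CCW): (-10, 1), (-6, -5), (10, -4), (10, -2), (9, 6), (0, 10)
Count = 6

6


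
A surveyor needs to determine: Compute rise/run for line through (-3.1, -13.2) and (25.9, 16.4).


slope = (y2-y1)/(x2-x1) = (16.4-(-13.2))/(25.9-(-3.1)) = 29.6/29 = 1.0207

1.0207


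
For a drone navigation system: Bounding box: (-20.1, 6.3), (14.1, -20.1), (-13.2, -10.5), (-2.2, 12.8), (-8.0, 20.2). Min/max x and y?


x range: [-20.1, 14.1]
y range: [-20.1, 20.2]
Bounding box: (-20.1,-20.1) to (14.1,20.2)

(-20.1,-20.1) to (14.1,20.2)


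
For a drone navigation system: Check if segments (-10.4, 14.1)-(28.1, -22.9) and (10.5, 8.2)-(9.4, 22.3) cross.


Cross products: d1=288.2, d2=-213.95, d3=546.15, d4=1048.3
d1*d2 < 0 and d3*d4 < 0? no

No, they don't intersect


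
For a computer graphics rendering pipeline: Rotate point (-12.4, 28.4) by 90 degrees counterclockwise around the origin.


90° CCW: (x,y) -> (-y, x)
(-12.4,28.4) -> (-28.4, -12.4)

(-28.4, -12.4)


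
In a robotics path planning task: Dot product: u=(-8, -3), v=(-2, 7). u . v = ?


u . v = u_x*v_x + u_y*v_y = (-8)*(-2) + (-3)*7
= 16 + (-21) = -5

-5


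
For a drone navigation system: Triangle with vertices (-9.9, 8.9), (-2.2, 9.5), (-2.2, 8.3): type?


Side lengths squared: AB^2=59.65, BC^2=1.44, CA^2=59.65
Sorted: [1.44, 59.65, 59.65]
By sides: Isosceles, By angles: Acute

Isosceles, Acute


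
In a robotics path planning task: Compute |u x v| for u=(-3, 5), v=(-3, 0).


|u x v| = |(-3)*0 - 5*(-3)|
= |0 - (-15)| = 15

15


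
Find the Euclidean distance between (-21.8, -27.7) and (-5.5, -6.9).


dx=16.3, dy=20.8
d^2 = 16.3^2 + 20.8^2 = 698.33
d = sqrt(698.33) = 26.4259

26.4259


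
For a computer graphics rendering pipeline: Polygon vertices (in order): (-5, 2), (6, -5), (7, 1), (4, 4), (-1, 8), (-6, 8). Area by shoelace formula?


Shoelace sum: ((-5)*(-5) - 6*2) + (6*1 - 7*(-5)) + (7*4 - 4*1) + (4*8 - (-1)*4) + ((-1)*8 - (-6)*8) + ((-6)*2 - (-5)*8)
= 182
Area = |182|/2 = 91

91


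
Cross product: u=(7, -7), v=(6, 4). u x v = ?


u x v = u_x*v_y - u_y*v_x = 7*4 - (-7)*6
= 28 - (-42) = 70

70


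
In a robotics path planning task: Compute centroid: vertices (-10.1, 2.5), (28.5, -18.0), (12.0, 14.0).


Centroid = ((x_A+x_B+x_C)/3, (y_A+y_B+y_C)/3)
= (((-10.1)+28.5+12)/3, (2.5+(-18)+14)/3)
= (10.1333, -0.5)

(10.1333, -0.5)


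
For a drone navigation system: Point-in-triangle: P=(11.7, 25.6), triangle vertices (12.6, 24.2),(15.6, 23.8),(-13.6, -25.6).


Cross products: AB x AP = 3.84, BC x BP = -245.22, CA x CP = 81.5
All same sign? no

No, outside


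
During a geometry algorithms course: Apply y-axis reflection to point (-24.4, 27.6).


Reflection over y-axis: (x,y) -> (-x,y)
(-24.4, 27.6) -> (24.4, 27.6)

(24.4, 27.6)


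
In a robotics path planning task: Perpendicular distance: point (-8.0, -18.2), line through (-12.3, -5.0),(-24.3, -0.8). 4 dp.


|cross product| = 140.34
|line direction| = sqrt(161.64) = 12.7138
Distance = 140.34/sqrt(161.64) = 11.0384

11.0384


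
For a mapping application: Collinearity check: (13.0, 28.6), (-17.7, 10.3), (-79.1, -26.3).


Cross product: ((-17.7)-13)*((-26.3)-28.6) - (10.3-28.6)*((-79.1)-13)
= 0

Yes, collinear


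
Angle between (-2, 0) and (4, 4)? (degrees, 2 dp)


u.v = -8, |u| = sqrt(4) = 2, |v| = sqrt(32) = 5.6569
cos(theta) = u.v/(|u||v|) = -8/sqrt(128) = -0.707107
theta = acos(-0.707107) = 135 degrees

135 degrees


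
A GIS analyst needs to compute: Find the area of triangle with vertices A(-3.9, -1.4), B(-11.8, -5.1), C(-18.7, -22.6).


Area = |x_A(y_B-y_C) + x_B(y_C-y_A) + x_C(y_A-y_B)|/2
= |(-68.25) + 250.16 + (-69.19)|/2
= 112.72/2 = 56.36

56.36


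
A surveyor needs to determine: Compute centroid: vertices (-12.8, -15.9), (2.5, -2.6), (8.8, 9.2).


Centroid = ((x_A+x_B+x_C)/3, (y_A+y_B+y_C)/3)
= (((-12.8)+2.5+8.8)/3, ((-15.9)+(-2.6)+9.2)/3)
= (-0.5, -3.1)

(-0.5, -3.1)


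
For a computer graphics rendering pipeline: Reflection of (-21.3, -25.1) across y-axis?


Reflection over y-axis: (x,y) -> (-x,y)
(-21.3, -25.1) -> (21.3, -25.1)

(21.3, -25.1)


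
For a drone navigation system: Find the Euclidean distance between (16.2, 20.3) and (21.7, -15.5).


dx=5.5, dy=-35.8
d^2 = 5.5^2 + (-35.8)^2 = 1311.89
d = sqrt(1311.89) = 36.22

36.22


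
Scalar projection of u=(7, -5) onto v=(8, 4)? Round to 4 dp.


u.v = 36, |v| = sqrt(80) = 8.9443
Scalar projection = u.v / |v| = 36 / sqrt(80) = 4.0249

4.0249


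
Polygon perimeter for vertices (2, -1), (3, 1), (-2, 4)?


Sides: (2, -1)->(3, 1): sqrt(5) = 2.236068, (3, 1)->(-2, 4): sqrt(34) = 5.830952, (-2, 4)->(2, -1): sqrt(41) = 6.403124
Sum = 14.470144
Perimeter = 14.4701

14.4701


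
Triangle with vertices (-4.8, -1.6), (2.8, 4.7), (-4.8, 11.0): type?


Side lengths squared: AB^2=97.45, BC^2=97.45, CA^2=158.76
Sorted: [97.45, 97.45, 158.76]
By sides: Isosceles, By angles: Acute

Isosceles, Acute


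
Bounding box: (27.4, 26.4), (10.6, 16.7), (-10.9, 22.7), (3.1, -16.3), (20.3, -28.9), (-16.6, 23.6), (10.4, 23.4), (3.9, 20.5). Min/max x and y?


x range: [-16.6, 27.4]
y range: [-28.9, 26.4]
Bounding box: (-16.6,-28.9) to (27.4,26.4)

(-16.6,-28.9) to (27.4,26.4)


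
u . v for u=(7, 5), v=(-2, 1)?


u . v = u_x*v_x + u_y*v_y = 7*(-2) + 5*1
= (-14) + 5 = -9

-9


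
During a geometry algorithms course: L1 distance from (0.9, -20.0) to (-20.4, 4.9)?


|0.9-(-20.4)| + |(-20)-4.9| = 21.3 + 24.9 = 46.2

46.2


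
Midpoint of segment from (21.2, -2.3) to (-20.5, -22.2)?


M = ((21.2+(-20.5))/2, ((-2.3)+(-22.2))/2)
= (0.35, -12.25)

(0.35, -12.25)


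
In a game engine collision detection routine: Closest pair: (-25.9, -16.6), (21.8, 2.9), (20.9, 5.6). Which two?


d(P0,P1) = 51.5319, d(P0,P2) = 51.7985, d(P1,P2) = 2.846
Closest: P1 and P2

Closest pair: (21.8, 2.9) and (20.9, 5.6), distance = 2.846


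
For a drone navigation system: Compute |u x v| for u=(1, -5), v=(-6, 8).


|u x v| = |1*8 - (-5)*(-6)|
= |8 - 30| = 22

22


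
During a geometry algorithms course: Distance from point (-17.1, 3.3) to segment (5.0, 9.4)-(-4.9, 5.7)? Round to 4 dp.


Project P onto AB: t = 1 (clamped to [0,1])
Closest point on segment: (-4.9, 5.7)
Distance: 12.4338

12.4338


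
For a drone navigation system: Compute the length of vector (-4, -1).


|u| = sqrt((-4)^2 + (-1)^2) = sqrt(17) = 4.1231

4.1231


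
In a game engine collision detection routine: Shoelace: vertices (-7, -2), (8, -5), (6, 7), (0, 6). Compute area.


Shoelace sum: ((-7)*(-5) - 8*(-2)) + (8*7 - 6*(-5)) + (6*6 - 0*7) + (0*(-2) - (-7)*6)
= 215
Area = |215|/2 = 107.5

107.5


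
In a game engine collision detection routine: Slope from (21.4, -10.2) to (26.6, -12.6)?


slope = (y2-y1)/(x2-x1) = ((-12.6)-(-10.2))/(26.6-21.4) = (-2.4)/5.2 = -0.4615

-0.4615


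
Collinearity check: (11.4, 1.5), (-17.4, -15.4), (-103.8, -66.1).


Cross product: ((-17.4)-11.4)*((-66.1)-1.5) - ((-15.4)-1.5)*((-103.8)-11.4)
= 0

Yes, collinear


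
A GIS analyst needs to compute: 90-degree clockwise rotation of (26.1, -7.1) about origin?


90° CW: (x,y) -> (y, -x)
(26.1,-7.1) -> (-7.1, -26.1)

(-7.1, -26.1)


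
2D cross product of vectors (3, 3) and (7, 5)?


u x v = u_x*v_y - u_y*v_x = 3*5 - 3*7
= 15 - 21 = -6

-6


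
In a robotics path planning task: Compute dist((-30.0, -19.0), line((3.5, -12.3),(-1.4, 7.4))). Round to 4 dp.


|cross product| = 692.78
|line direction| = sqrt(412.1) = 20.3002
Distance = 692.78/sqrt(412.1) = 34.1267

34.1267


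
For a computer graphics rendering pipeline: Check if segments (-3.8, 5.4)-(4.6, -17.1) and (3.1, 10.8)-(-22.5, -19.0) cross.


Cross products: d1=-67.38, d2=758.94, d3=200.61, d4=-625.71
d1*d2 < 0 and d3*d4 < 0? yes

Yes, they intersect


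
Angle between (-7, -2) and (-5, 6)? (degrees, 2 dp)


u.v = 23, |u| = sqrt(53) = 7.2801, |v| = sqrt(61) = 7.8102
cos(theta) = u.v/(|u||v|) = 23/sqrt(3233) = 0.404506
theta = acos(0.404506) = 66.14 degrees

66.14 degrees


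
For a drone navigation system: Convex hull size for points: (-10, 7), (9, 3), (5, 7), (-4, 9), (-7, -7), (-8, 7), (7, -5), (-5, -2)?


Convex hull vertices (CCW): (-10, 7), (-7, -7), (7, -5), (9, 3), (5, 7), (-4, 9)
Count = 6

6


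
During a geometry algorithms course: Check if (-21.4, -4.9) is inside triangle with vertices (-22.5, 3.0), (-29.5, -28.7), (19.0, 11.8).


Cross products: AB x AP = 90.17, BC x BP = 826.25, CA x CP = 337.53
All same sign? yes

Yes, inside


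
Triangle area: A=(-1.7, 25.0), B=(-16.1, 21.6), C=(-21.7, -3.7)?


Area = |x_A(y_B-y_C) + x_B(y_C-y_A) + x_C(y_A-y_B)|/2
= |(-43.01) + 462.07 + (-73.78)|/2
= 345.28/2 = 172.64

172.64


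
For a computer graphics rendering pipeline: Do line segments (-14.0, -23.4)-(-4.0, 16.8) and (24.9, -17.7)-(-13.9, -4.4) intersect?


Cross products: d1=738.53, d2=-954.23, d3=-1506.78, d4=185.98
d1*d2 < 0 and d3*d4 < 0? yes

Yes, they intersect


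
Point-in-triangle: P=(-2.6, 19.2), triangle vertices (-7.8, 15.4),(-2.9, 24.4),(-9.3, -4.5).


Cross products: AB x AP = -28.18, BC x BP = 41.95, CA x CP = -97.78
All same sign? no

No, outside


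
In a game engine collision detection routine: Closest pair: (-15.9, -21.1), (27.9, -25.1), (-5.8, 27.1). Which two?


d(P0,P1) = 43.9823, d(P0,P2) = 49.2468, d(P1,P2) = 62.1332
Closest: P0 and P1

Closest pair: (-15.9, -21.1) and (27.9, -25.1), distance = 43.9823


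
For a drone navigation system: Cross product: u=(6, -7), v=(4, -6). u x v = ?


u x v = u_x*v_y - u_y*v_x = 6*(-6) - (-7)*4
= (-36) - (-28) = -8

-8


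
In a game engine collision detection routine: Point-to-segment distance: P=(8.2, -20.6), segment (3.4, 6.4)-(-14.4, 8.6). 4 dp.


Project P onto AB: t = 0 (clamped to [0,1])
Closest point on segment: (3.4, 6.4)
Distance: 27.4233

27.4233


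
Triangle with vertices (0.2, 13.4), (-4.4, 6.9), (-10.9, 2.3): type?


Side lengths squared: AB^2=63.41, BC^2=63.41, CA^2=246.42
Sorted: [63.41, 63.41, 246.42]
By sides: Isosceles, By angles: Obtuse

Isosceles, Obtuse


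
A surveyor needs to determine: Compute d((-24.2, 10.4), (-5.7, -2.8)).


dx=18.5, dy=-13.2
d^2 = 18.5^2 + (-13.2)^2 = 516.49
d = sqrt(516.49) = 22.7264

22.7264


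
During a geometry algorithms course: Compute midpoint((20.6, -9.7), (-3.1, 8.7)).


M = ((20.6+(-3.1))/2, ((-9.7)+8.7)/2)
= (8.75, -0.5)

(8.75, -0.5)


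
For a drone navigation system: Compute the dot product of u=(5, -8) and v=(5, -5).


u . v = u_x*v_x + u_y*v_y = 5*5 + (-8)*(-5)
= 25 + 40 = 65

65


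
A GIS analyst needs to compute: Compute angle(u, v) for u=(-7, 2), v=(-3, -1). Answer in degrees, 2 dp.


u.v = 19, |u| = sqrt(53) = 7.2801, |v| = sqrt(10) = 3.1623
cos(theta) = u.v/(|u||v|) = 19/sqrt(530) = 0.825307
theta = acos(0.825307) = 34.38 degrees

34.38 degrees


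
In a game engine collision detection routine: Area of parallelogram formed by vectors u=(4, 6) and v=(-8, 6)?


|u x v| = |4*6 - 6*(-8)|
= |24 - (-48)| = 72

72


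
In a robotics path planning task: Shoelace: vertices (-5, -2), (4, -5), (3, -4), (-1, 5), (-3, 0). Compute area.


Shoelace sum: ((-5)*(-5) - 4*(-2)) + (4*(-4) - 3*(-5)) + (3*5 - (-1)*(-4)) + ((-1)*0 - (-3)*5) + ((-3)*(-2) - (-5)*0)
= 64
Area = |64|/2 = 32

32


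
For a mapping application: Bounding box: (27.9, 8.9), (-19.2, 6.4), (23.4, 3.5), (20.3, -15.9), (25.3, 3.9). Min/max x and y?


x range: [-19.2, 27.9]
y range: [-15.9, 8.9]
Bounding box: (-19.2,-15.9) to (27.9,8.9)

(-19.2,-15.9) to (27.9,8.9)


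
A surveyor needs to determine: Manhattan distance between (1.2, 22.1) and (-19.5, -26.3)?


|1.2-(-19.5)| + |22.1-(-26.3)| = 20.7 + 48.4 = 69.1

69.1


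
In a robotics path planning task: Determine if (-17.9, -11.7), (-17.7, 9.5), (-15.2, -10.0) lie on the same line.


Cross product: ((-17.7)-(-17.9))*((-10)-(-11.7)) - (9.5-(-11.7))*((-15.2)-(-17.9))
= -56.9

No, not collinear


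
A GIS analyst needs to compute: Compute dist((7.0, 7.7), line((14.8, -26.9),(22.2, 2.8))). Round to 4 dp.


|cross product| = 487.7
|line direction| = sqrt(936.85) = 30.608
Distance = 487.7/sqrt(936.85) = 15.9337

15.9337


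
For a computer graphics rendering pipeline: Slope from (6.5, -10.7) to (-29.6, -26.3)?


slope = (y2-y1)/(x2-x1) = ((-26.3)-(-10.7))/((-29.6)-6.5) = (-15.6)/(-36.1) = 0.4321

0.4321


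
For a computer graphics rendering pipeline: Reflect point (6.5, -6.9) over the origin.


Reflection over origin: (x,y) -> (-x,-y)
(6.5, -6.9) -> (-6.5, 6.9)

(-6.5, 6.9)


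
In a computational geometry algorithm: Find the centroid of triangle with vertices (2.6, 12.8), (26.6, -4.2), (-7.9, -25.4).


Centroid = ((x_A+x_B+x_C)/3, (y_A+y_B+y_C)/3)
= ((2.6+26.6+(-7.9))/3, (12.8+(-4.2)+(-25.4))/3)
= (7.1, -5.6)

(7.1, -5.6)


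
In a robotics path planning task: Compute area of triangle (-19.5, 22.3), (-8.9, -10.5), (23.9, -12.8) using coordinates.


Area = |x_A(y_B-y_C) + x_B(y_C-y_A) + x_C(y_A-y_B)|/2
= |(-44.85) + 312.39 + 783.92|/2
= 1051.46/2 = 525.73

525.73


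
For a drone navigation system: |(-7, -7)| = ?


|u| = sqrt((-7)^2 + (-7)^2) = sqrt(98) = 9.8995

9.8995


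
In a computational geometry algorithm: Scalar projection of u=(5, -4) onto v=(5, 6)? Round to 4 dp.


u.v = 1, |v| = sqrt(61) = 7.8102
Scalar projection = u.v / |v| = 1 / sqrt(61) = 0.128

0.128


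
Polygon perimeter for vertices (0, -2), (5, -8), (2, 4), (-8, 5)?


Sides: (0, -2)->(5, -8): sqrt(61) = 7.81025, (5, -8)->(2, 4): sqrt(153) = 12.369317, (2, 4)->(-8, 5): sqrt(101) = 10.049876, (-8, 5)->(0, -2): sqrt(113) = 10.630146
Sum = 40.859589
Perimeter = 40.8596

40.8596


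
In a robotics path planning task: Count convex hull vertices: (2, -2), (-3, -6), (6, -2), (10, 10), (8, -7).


Convex hull vertices (CCW): (-3, -6), (8, -7), (10, 10)
Count = 3

3


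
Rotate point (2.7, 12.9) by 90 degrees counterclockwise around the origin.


90° CCW: (x,y) -> (-y, x)
(2.7,12.9) -> (-12.9, 2.7)

(-12.9, 2.7)


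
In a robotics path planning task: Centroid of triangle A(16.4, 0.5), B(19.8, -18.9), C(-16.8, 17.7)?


Centroid = ((x_A+x_B+x_C)/3, (y_A+y_B+y_C)/3)
= ((16.4+19.8+(-16.8))/3, (0.5+(-18.9)+17.7)/3)
= (6.4667, -0.2333)

(6.4667, -0.2333)


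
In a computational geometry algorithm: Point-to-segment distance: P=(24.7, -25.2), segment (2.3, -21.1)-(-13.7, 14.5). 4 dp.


Project P onto AB: t = 0 (clamped to [0,1])
Closest point on segment: (2.3, -21.1)
Distance: 22.7721

22.7721


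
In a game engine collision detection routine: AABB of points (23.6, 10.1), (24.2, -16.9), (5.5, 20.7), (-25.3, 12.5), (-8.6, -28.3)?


x range: [-25.3, 24.2]
y range: [-28.3, 20.7]
Bounding box: (-25.3,-28.3) to (24.2,20.7)

(-25.3,-28.3) to (24.2,20.7)


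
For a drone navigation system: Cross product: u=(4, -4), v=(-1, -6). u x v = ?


u x v = u_x*v_y - u_y*v_x = 4*(-6) - (-4)*(-1)
= (-24) - 4 = -28

-28


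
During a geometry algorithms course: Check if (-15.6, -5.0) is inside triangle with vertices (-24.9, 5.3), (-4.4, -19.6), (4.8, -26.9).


Cross products: AB x AP = 20.42, BC x BP = 52.56, CA x CP = 6.45
All same sign? yes

Yes, inside


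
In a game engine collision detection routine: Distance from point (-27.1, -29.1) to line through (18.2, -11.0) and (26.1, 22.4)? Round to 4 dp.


|cross product| = 1370.03
|line direction| = sqrt(1177.97) = 34.3216
Distance = 1370.03/sqrt(1177.97) = 39.9175

39.9175


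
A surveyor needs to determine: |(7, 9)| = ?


|u| = sqrt(7^2 + 9^2) = sqrt(130) = 11.4018

11.4018


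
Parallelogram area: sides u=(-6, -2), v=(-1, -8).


|u x v| = |(-6)*(-8) - (-2)*(-1)|
= |48 - 2| = 46

46


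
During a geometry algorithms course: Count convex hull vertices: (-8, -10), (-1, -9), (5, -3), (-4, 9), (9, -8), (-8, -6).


Convex hull vertices (CCW): (-8, -10), (9, -8), (-4, 9), (-8, -6)
Count = 4

4


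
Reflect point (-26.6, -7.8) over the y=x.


Reflection over y=x: (x,y) -> (y,x)
(-26.6, -7.8) -> (-7.8, -26.6)

(-7.8, -26.6)


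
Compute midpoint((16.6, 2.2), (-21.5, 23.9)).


M = ((16.6+(-21.5))/2, (2.2+23.9)/2)
= (-2.45, 13.05)

(-2.45, 13.05)


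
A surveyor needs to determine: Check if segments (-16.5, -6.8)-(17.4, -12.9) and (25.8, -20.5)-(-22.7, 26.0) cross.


Cross products: d1=1302.5, d2=22, d3=-206.4, d4=1074.1
d1*d2 < 0 and d3*d4 < 0? no

No, they don't intersect


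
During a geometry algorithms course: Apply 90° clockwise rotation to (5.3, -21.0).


90° CW: (x,y) -> (y, -x)
(5.3,-21) -> (-21, -5.3)

(-21, -5.3)


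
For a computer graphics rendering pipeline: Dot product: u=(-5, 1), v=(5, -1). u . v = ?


u . v = u_x*v_x + u_y*v_y = (-5)*5 + 1*(-1)
= (-25) + (-1) = -26

-26


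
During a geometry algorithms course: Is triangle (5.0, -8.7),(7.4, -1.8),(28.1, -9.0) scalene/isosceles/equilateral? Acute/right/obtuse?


Side lengths squared: AB^2=53.37, BC^2=480.33, CA^2=533.7
Sorted: [53.37, 480.33, 533.7]
By sides: Scalene, By angles: Right

Scalene, Right


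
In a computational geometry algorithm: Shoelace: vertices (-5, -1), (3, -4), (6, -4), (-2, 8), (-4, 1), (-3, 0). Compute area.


Shoelace sum: ((-5)*(-4) - 3*(-1)) + (3*(-4) - 6*(-4)) + (6*8 - (-2)*(-4)) + ((-2)*1 - (-4)*8) + ((-4)*0 - (-3)*1) + ((-3)*(-1) - (-5)*0)
= 111
Area = |111|/2 = 55.5

55.5


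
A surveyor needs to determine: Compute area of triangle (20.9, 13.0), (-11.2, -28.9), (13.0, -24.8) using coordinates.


Area = |x_A(y_B-y_C) + x_B(y_C-y_A) + x_C(y_A-y_B)|/2
= |(-85.69) + 423.36 + 544.7|/2
= 882.37/2 = 441.185

441.185


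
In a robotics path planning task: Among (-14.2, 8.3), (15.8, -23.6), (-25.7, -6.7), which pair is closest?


d(P0,P1) = 43.7905, d(P0,P2) = 18.9011, d(P1,P2) = 44.8092
Closest: P0 and P2

Closest pair: (-14.2, 8.3) and (-25.7, -6.7), distance = 18.9011


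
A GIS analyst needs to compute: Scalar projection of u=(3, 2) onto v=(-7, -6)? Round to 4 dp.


u.v = -33, |v| = sqrt(85) = 9.2195
Scalar projection = u.v / |v| = -33 / sqrt(85) = -3.5794

-3.5794


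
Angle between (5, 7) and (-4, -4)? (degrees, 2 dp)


u.v = -48, |u| = sqrt(74) = 8.6023, |v| = sqrt(32) = 5.6569
cos(theta) = u.v/(|u||v|) = -48/sqrt(2368) = -0.986394
theta = acos(-0.986394) = 170.54 degrees

170.54 degrees
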